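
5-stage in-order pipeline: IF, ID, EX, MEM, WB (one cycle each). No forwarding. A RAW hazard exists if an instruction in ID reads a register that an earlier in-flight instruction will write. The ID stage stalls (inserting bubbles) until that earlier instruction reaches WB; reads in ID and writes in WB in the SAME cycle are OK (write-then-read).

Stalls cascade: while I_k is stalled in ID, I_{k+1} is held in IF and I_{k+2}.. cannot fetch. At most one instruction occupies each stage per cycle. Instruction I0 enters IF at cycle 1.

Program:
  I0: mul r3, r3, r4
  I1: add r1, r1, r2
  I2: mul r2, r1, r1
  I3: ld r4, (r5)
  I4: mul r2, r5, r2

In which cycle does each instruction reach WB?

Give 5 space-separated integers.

I0 mul r3 <- r3,r4: IF@1 ID@2 stall=0 (-) EX@3 MEM@4 WB@5
I1 add r1 <- r1,r2: IF@2 ID@3 stall=0 (-) EX@4 MEM@5 WB@6
I2 mul r2 <- r1,r1: IF@3 ID@4 stall=2 (RAW on I1.r1 (WB@6)) EX@7 MEM@8 WB@9
I3 ld r4 <- r5: IF@4 ID@7 stall=0 (-) EX@8 MEM@9 WB@10
I4 mul r2 <- r5,r2: IF@7 ID@8 stall=1 (RAW on I2.r2 (WB@9)) EX@10 MEM@11 WB@12

Answer: 5 6 9 10 12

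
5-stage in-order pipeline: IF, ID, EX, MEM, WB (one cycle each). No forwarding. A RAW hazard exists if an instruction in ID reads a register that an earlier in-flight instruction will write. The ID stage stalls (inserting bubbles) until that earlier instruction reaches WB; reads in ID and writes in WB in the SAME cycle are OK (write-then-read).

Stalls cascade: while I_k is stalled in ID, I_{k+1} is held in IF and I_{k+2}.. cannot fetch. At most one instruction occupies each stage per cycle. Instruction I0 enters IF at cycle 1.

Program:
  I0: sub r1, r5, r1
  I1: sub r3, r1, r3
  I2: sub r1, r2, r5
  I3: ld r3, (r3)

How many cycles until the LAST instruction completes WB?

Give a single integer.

Answer: 11

Derivation:
I0 sub r1 <- r5,r1: IF@1 ID@2 stall=0 (-) EX@3 MEM@4 WB@5
I1 sub r3 <- r1,r3: IF@2 ID@3 stall=2 (RAW on I0.r1 (WB@5)) EX@6 MEM@7 WB@8
I2 sub r1 <- r2,r5: IF@3 ID@6 stall=0 (-) EX@7 MEM@8 WB@9
I3 ld r3 <- r3: IF@6 ID@7 stall=1 (RAW on I1.r3 (WB@8)) EX@9 MEM@10 WB@11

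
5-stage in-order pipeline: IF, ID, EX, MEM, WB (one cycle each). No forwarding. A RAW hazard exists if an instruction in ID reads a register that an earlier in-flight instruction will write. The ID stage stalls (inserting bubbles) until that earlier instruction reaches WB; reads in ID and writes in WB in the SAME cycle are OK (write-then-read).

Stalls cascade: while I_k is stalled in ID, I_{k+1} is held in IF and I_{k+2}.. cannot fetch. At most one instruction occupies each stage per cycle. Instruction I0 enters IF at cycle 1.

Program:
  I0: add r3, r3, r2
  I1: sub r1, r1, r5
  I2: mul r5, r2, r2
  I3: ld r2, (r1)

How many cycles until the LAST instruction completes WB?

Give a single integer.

Answer: 9

Derivation:
I0 add r3 <- r3,r2: IF@1 ID@2 stall=0 (-) EX@3 MEM@4 WB@5
I1 sub r1 <- r1,r5: IF@2 ID@3 stall=0 (-) EX@4 MEM@5 WB@6
I2 mul r5 <- r2,r2: IF@3 ID@4 stall=0 (-) EX@5 MEM@6 WB@7
I3 ld r2 <- r1: IF@4 ID@5 stall=1 (RAW on I1.r1 (WB@6)) EX@7 MEM@8 WB@9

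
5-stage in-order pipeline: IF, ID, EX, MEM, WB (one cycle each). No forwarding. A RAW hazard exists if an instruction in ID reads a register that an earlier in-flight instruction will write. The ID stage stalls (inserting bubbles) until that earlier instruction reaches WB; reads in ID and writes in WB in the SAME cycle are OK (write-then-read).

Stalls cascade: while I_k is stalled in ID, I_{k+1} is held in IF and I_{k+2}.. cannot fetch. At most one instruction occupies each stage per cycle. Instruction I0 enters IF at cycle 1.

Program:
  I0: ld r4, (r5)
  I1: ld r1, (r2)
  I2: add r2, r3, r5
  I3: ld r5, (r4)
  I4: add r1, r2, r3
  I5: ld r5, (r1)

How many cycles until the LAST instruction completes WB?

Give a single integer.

Answer: 13

Derivation:
I0 ld r4 <- r5: IF@1 ID@2 stall=0 (-) EX@3 MEM@4 WB@5
I1 ld r1 <- r2: IF@2 ID@3 stall=0 (-) EX@4 MEM@5 WB@6
I2 add r2 <- r3,r5: IF@3 ID@4 stall=0 (-) EX@5 MEM@6 WB@7
I3 ld r5 <- r4: IF@4 ID@5 stall=0 (-) EX@6 MEM@7 WB@8
I4 add r1 <- r2,r3: IF@5 ID@6 stall=1 (RAW on I2.r2 (WB@7)) EX@8 MEM@9 WB@10
I5 ld r5 <- r1: IF@6 ID@8 stall=2 (RAW on I4.r1 (WB@10)) EX@11 MEM@12 WB@13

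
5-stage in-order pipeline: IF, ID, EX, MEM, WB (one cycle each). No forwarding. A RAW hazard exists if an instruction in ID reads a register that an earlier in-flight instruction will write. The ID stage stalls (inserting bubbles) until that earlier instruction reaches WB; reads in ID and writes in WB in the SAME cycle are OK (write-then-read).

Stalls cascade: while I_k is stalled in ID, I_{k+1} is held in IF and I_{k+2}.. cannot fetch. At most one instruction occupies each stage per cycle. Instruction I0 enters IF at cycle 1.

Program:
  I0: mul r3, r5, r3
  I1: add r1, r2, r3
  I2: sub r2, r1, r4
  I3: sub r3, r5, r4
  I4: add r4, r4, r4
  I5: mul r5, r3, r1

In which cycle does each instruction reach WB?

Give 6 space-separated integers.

Answer: 5 8 11 12 13 15

Derivation:
I0 mul r3 <- r5,r3: IF@1 ID@2 stall=0 (-) EX@3 MEM@4 WB@5
I1 add r1 <- r2,r3: IF@2 ID@3 stall=2 (RAW on I0.r3 (WB@5)) EX@6 MEM@7 WB@8
I2 sub r2 <- r1,r4: IF@3 ID@6 stall=2 (RAW on I1.r1 (WB@8)) EX@9 MEM@10 WB@11
I3 sub r3 <- r5,r4: IF@6 ID@9 stall=0 (-) EX@10 MEM@11 WB@12
I4 add r4 <- r4,r4: IF@9 ID@10 stall=0 (-) EX@11 MEM@12 WB@13
I5 mul r5 <- r3,r1: IF@10 ID@11 stall=1 (RAW on I3.r3 (WB@12)) EX@13 MEM@14 WB@15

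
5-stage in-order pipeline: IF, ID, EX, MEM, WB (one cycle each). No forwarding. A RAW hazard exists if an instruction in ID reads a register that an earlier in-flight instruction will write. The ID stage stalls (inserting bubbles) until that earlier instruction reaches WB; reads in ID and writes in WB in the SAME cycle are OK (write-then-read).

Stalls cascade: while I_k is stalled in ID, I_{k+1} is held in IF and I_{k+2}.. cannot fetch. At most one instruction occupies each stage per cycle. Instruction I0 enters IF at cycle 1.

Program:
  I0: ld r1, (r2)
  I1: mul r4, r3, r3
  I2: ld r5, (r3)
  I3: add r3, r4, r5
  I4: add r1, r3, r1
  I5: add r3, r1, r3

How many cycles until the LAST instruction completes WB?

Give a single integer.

Answer: 16

Derivation:
I0 ld r1 <- r2: IF@1 ID@2 stall=0 (-) EX@3 MEM@4 WB@5
I1 mul r4 <- r3,r3: IF@2 ID@3 stall=0 (-) EX@4 MEM@5 WB@6
I2 ld r5 <- r3: IF@3 ID@4 stall=0 (-) EX@5 MEM@6 WB@7
I3 add r3 <- r4,r5: IF@4 ID@5 stall=2 (RAW on I2.r5 (WB@7)) EX@8 MEM@9 WB@10
I4 add r1 <- r3,r1: IF@5 ID@8 stall=2 (RAW on I3.r3 (WB@10)) EX@11 MEM@12 WB@13
I5 add r3 <- r1,r3: IF@8 ID@11 stall=2 (RAW on I4.r1 (WB@13)) EX@14 MEM@15 WB@16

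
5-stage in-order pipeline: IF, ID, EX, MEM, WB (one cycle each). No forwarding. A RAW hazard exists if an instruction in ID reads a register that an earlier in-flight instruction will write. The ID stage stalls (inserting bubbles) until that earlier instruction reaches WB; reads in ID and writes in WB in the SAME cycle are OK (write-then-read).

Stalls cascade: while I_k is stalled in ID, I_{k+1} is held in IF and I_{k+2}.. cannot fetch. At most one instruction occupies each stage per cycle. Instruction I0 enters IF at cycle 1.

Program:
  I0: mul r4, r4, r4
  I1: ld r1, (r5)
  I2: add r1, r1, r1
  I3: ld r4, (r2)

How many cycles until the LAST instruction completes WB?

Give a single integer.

I0 mul r4 <- r4,r4: IF@1 ID@2 stall=0 (-) EX@3 MEM@4 WB@5
I1 ld r1 <- r5: IF@2 ID@3 stall=0 (-) EX@4 MEM@5 WB@6
I2 add r1 <- r1,r1: IF@3 ID@4 stall=2 (RAW on I1.r1 (WB@6)) EX@7 MEM@8 WB@9
I3 ld r4 <- r2: IF@4 ID@7 stall=0 (-) EX@8 MEM@9 WB@10

Answer: 10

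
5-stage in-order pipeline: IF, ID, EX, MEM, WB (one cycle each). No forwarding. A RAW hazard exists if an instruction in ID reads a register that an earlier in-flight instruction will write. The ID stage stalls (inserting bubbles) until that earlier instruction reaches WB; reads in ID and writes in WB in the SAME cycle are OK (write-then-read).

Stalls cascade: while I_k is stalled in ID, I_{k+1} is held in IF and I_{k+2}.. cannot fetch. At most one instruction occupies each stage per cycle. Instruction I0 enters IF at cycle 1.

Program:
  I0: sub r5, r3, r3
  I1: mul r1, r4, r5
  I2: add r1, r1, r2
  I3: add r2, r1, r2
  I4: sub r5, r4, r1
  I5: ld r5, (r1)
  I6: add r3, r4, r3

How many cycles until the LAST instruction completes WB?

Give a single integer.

I0 sub r5 <- r3,r3: IF@1 ID@2 stall=0 (-) EX@3 MEM@4 WB@5
I1 mul r1 <- r4,r5: IF@2 ID@3 stall=2 (RAW on I0.r5 (WB@5)) EX@6 MEM@7 WB@8
I2 add r1 <- r1,r2: IF@3 ID@6 stall=2 (RAW on I1.r1 (WB@8)) EX@9 MEM@10 WB@11
I3 add r2 <- r1,r2: IF@6 ID@9 stall=2 (RAW on I2.r1 (WB@11)) EX@12 MEM@13 WB@14
I4 sub r5 <- r4,r1: IF@9 ID@12 stall=0 (-) EX@13 MEM@14 WB@15
I5 ld r5 <- r1: IF@12 ID@13 stall=0 (-) EX@14 MEM@15 WB@16
I6 add r3 <- r4,r3: IF@13 ID@14 stall=0 (-) EX@15 MEM@16 WB@17

Answer: 17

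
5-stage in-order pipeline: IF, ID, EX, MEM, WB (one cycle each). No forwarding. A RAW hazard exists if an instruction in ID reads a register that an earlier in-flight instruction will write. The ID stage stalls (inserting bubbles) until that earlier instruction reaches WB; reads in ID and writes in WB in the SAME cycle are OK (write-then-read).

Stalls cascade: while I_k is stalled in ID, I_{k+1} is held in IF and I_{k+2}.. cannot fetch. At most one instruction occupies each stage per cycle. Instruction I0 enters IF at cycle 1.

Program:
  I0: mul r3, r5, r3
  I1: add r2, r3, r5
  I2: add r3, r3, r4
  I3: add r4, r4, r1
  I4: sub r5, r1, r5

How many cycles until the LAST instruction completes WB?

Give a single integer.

Answer: 11

Derivation:
I0 mul r3 <- r5,r3: IF@1 ID@2 stall=0 (-) EX@3 MEM@4 WB@5
I1 add r2 <- r3,r5: IF@2 ID@3 stall=2 (RAW on I0.r3 (WB@5)) EX@6 MEM@7 WB@8
I2 add r3 <- r3,r4: IF@3 ID@6 stall=0 (-) EX@7 MEM@8 WB@9
I3 add r4 <- r4,r1: IF@6 ID@7 stall=0 (-) EX@8 MEM@9 WB@10
I4 sub r5 <- r1,r5: IF@7 ID@8 stall=0 (-) EX@9 MEM@10 WB@11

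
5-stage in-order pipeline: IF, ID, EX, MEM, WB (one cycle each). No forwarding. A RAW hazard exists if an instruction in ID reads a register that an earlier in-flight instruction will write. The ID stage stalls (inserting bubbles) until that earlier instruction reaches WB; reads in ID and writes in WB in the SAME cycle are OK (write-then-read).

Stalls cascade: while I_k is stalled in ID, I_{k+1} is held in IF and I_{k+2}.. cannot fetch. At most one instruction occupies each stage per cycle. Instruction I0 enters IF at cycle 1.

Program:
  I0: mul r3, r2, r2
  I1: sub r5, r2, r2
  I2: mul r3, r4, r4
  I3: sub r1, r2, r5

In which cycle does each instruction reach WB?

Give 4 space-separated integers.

I0 mul r3 <- r2,r2: IF@1 ID@2 stall=0 (-) EX@3 MEM@4 WB@5
I1 sub r5 <- r2,r2: IF@2 ID@3 stall=0 (-) EX@4 MEM@5 WB@6
I2 mul r3 <- r4,r4: IF@3 ID@4 stall=0 (-) EX@5 MEM@6 WB@7
I3 sub r1 <- r2,r5: IF@4 ID@5 stall=1 (RAW on I1.r5 (WB@6)) EX@7 MEM@8 WB@9

Answer: 5 6 7 9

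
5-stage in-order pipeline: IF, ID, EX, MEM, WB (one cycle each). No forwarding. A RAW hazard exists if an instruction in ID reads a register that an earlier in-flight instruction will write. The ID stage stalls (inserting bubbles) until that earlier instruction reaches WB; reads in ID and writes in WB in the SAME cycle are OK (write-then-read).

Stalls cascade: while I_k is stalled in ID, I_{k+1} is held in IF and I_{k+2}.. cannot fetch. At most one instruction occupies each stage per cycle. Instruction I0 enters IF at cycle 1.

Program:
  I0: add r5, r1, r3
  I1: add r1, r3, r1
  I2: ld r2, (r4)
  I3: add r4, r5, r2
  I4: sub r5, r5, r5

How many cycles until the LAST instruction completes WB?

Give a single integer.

I0 add r5 <- r1,r3: IF@1 ID@2 stall=0 (-) EX@3 MEM@4 WB@5
I1 add r1 <- r3,r1: IF@2 ID@3 stall=0 (-) EX@4 MEM@5 WB@6
I2 ld r2 <- r4: IF@3 ID@4 stall=0 (-) EX@5 MEM@6 WB@7
I3 add r4 <- r5,r2: IF@4 ID@5 stall=2 (RAW on I2.r2 (WB@7)) EX@8 MEM@9 WB@10
I4 sub r5 <- r5,r5: IF@5 ID@8 stall=0 (-) EX@9 MEM@10 WB@11

Answer: 11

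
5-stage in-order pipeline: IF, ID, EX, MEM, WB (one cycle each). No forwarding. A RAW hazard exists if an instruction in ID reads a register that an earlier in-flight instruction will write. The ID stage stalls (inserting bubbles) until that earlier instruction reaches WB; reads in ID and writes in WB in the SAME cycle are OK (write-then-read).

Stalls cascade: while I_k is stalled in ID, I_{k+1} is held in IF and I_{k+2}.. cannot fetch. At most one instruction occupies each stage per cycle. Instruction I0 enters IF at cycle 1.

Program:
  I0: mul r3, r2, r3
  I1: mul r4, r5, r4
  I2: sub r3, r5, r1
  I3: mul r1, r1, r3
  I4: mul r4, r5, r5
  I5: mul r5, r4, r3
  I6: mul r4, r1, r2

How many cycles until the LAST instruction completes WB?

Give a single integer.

Answer: 15

Derivation:
I0 mul r3 <- r2,r3: IF@1 ID@2 stall=0 (-) EX@3 MEM@4 WB@5
I1 mul r4 <- r5,r4: IF@2 ID@3 stall=0 (-) EX@4 MEM@5 WB@6
I2 sub r3 <- r5,r1: IF@3 ID@4 stall=0 (-) EX@5 MEM@6 WB@7
I3 mul r1 <- r1,r3: IF@4 ID@5 stall=2 (RAW on I2.r3 (WB@7)) EX@8 MEM@9 WB@10
I4 mul r4 <- r5,r5: IF@5 ID@8 stall=0 (-) EX@9 MEM@10 WB@11
I5 mul r5 <- r4,r3: IF@8 ID@9 stall=2 (RAW on I4.r4 (WB@11)) EX@12 MEM@13 WB@14
I6 mul r4 <- r1,r2: IF@9 ID@12 stall=0 (-) EX@13 MEM@14 WB@15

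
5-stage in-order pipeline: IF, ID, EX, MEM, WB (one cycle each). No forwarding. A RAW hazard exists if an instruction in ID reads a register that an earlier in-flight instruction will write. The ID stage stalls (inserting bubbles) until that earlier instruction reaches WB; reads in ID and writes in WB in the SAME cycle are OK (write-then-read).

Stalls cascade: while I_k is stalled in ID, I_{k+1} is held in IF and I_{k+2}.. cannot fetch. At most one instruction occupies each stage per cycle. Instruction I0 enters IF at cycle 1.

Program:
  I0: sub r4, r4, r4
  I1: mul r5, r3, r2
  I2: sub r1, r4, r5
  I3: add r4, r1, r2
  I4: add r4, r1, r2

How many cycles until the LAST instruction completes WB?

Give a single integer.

Answer: 13

Derivation:
I0 sub r4 <- r4,r4: IF@1 ID@2 stall=0 (-) EX@3 MEM@4 WB@5
I1 mul r5 <- r3,r2: IF@2 ID@3 stall=0 (-) EX@4 MEM@5 WB@6
I2 sub r1 <- r4,r5: IF@3 ID@4 stall=2 (RAW on I1.r5 (WB@6)) EX@7 MEM@8 WB@9
I3 add r4 <- r1,r2: IF@4 ID@7 stall=2 (RAW on I2.r1 (WB@9)) EX@10 MEM@11 WB@12
I4 add r4 <- r1,r2: IF@7 ID@10 stall=0 (-) EX@11 MEM@12 WB@13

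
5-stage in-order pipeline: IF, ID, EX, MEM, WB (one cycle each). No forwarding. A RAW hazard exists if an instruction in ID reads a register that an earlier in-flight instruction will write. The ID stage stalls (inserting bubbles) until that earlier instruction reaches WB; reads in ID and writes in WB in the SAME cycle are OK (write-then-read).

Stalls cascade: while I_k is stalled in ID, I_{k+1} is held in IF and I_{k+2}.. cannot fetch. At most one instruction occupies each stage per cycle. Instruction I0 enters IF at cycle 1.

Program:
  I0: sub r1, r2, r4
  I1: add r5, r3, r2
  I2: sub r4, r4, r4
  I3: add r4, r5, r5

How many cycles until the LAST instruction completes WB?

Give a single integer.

I0 sub r1 <- r2,r4: IF@1 ID@2 stall=0 (-) EX@3 MEM@4 WB@5
I1 add r5 <- r3,r2: IF@2 ID@3 stall=0 (-) EX@4 MEM@5 WB@6
I2 sub r4 <- r4,r4: IF@3 ID@4 stall=0 (-) EX@5 MEM@6 WB@7
I3 add r4 <- r5,r5: IF@4 ID@5 stall=1 (RAW on I1.r5 (WB@6)) EX@7 MEM@8 WB@9

Answer: 9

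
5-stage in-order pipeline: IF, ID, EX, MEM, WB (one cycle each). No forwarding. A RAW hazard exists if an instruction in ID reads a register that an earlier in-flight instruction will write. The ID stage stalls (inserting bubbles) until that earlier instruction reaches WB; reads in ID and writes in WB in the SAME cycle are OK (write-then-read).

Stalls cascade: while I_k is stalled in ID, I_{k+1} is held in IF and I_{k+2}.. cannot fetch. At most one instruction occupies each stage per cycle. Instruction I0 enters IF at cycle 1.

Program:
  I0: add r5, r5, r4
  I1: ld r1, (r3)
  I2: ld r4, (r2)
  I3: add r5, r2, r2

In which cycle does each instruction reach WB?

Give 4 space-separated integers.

Answer: 5 6 7 8

Derivation:
I0 add r5 <- r5,r4: IF@1 ID@2 stall=0 (-) EX@3 MEM@4 WB@5
I1 ld r1 <- r3: IF@2 ID@3 stall=0 (-) EX@4 MEM@5 WB@6
I2 ld r4 <- r2: IF@3 ID@4 stall=0 (-) EX@5 MEM@6 WB@7
I3 add r5 <- r2,r2: IF@4 ID@5 stall=0 (-) EX@6 MEM@7 WB@8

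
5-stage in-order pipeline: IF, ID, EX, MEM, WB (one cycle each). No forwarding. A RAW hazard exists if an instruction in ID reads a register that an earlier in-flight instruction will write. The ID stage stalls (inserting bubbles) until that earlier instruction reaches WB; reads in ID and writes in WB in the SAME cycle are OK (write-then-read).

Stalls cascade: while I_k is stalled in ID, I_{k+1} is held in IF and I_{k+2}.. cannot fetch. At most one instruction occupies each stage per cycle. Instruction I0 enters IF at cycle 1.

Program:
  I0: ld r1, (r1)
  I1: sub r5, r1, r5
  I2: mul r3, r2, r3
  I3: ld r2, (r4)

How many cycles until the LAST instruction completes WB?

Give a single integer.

I0 ld r1 <- r1: IF@1 ID@2 stall=0 (-) EX@3 MEM@4 WB@5
I1 sub r5 <- r1,r5: IF@2 ID@3 stall=2 (RAW on I0.r1 (WB@5)) EX@6 MEM@7 WB@8
I2 mul r3 <- r2,r3: IF@3 ID@6 stall=0 (-) EX@7 MEM@8 WB@9
I3 ld r2 <- r4: IF@6 ID@7 stall=0 (-) EX@8 MEM@9 WB@10

Answer: 10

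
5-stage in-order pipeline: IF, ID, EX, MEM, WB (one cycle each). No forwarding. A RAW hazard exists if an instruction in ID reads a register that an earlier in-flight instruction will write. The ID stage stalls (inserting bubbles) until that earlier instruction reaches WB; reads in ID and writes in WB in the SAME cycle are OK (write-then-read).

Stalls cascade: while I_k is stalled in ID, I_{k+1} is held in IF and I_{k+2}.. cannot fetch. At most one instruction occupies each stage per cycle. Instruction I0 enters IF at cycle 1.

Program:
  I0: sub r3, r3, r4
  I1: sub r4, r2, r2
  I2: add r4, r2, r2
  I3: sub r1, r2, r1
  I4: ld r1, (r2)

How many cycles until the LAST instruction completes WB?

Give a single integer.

Answer: 9

Derivation:
I0 sub r3 <- r3,r4: IF@1 ID@2 stall=0 (-) EX@3 MEM@4 WB@5
I1 sub r4 <- r2,r2: IF@2 ID@3 stall=0 (-) EX@4 MEM@5 WB@6
I2 add r4 <- r2,r2: IF@3 ID@4 stall=0 (-) EX@5 MEM@6 WB@7
I3 sub r1 <- r2,r1: IF@4 ID@5 stall=0 (-) EX@6 MEM@7 WB@8
I4 ld r1 <- r2: IF@5 ID@6 stall=0 (-) EX@7 MEM@8 WB@9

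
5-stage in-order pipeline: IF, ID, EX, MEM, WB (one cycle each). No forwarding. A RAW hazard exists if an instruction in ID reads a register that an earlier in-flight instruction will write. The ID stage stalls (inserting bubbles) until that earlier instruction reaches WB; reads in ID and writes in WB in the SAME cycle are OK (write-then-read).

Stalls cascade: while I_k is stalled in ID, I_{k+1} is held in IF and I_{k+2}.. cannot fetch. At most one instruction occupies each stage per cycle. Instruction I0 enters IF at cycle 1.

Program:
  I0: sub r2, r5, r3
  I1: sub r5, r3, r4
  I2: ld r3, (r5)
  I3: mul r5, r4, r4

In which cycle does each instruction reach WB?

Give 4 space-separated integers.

I0 sub r2 <- r5,r3: IF@1 ID@2 stall=0 (-) EX@3 MEM@4 WB@5
I1 sub r5 <- r3,r4: IF@2 ID@3 stall=0 (-) EX@4 MEM@5 WB@6
I2 ld r3 <- r5: IF@3 ID@4 stall=2 (RAW on I1.r5 (WB@6)) EX@7 MEM@8 WB@9
I3 mul r5 <- r4,r4: IF@4 ID@7 stall=0 (-) EX@8 MEM@9 WB@10

Answer: 5 6 9 10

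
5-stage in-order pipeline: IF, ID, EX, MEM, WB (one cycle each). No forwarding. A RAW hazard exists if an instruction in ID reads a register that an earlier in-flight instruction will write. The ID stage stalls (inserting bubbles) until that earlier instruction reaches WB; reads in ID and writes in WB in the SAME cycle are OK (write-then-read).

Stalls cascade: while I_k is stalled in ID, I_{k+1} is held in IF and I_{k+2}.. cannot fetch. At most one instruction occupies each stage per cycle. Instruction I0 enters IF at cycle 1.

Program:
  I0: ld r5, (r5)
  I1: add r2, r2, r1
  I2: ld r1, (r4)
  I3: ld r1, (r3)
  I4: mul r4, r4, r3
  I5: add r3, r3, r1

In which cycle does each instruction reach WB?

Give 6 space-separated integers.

I0 ld r5 <- r5: IF@1 ID@2 stall=0 (-) EX@3 MEM@4 WB@5
I1 add r2 <- r2,r1: IF@2 ID@3 stall=0 (-) EX@4 MEM@5 WB@6
I2 ld r1 <- r4: IF@3 ID@4 stall=0 (-) EX@5 MEM@6 WB@7
I3 ld r1 <- r3: IF@4 ID@5 stall=0 (-) EX@6 MEM@7 WB@8
I4 mul r4 <- r4,r3: IF@5 ID@6 stall=0 (-) EX@7 MEM@8 WB@9
I5 add r3 <- r3,r1: IF@6 ID@7 stall=1 (RAW on I3.r1 (WB@8)) EX@9 MEM@10 WB@11

Answer: 5 6 7 8 9 11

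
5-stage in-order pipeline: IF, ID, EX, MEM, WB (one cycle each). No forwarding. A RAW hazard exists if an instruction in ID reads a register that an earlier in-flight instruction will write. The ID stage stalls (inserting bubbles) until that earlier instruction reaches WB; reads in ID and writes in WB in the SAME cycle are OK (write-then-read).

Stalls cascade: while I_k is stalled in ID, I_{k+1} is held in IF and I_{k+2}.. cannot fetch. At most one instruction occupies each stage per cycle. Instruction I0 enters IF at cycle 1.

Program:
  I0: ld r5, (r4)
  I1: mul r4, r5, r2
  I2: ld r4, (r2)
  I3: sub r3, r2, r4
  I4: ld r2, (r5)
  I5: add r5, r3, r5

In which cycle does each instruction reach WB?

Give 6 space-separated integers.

I0 ld r5 <- r4: IF@1 ID@2 stall=0 (-) EX@3 MEM@4 WB@5
I1 mul r4 <- r5,r2: IF@2 ID@3 stall=2 (RAW on I0.r5 (WB@5)) EX@6 MEM@7 WB@8
I2 ld r4 <- r2: IF@3 ID@6 stall=0 (-) EX@7 MEM@8 WB@9
I3 sub r3 <- r2,r4: IF@6 ID@7 stall=2 (RAW on I2.r4 (WB@9)) EX@10 MEM@11 WB@12
I4 ld r2 <- r5: IF@7 ID@10 stall=0 (-) EX@11 MEM@12 WB@13
I5 add r5 <- r3,r5: IF@10 ID@11 stall=1 (RAW on I3.r3 (WB@12)) EX@13 MEM@14 WB@15

Answer: 5 8 9 12 13 15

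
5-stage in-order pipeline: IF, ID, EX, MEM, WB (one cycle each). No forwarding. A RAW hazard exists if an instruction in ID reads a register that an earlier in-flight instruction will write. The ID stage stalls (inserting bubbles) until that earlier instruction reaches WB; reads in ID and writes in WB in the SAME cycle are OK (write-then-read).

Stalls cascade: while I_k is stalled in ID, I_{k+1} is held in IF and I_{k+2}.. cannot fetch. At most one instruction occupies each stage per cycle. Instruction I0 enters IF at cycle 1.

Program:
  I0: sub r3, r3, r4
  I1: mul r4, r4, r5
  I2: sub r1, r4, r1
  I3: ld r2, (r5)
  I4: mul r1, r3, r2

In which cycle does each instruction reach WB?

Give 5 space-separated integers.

Answer: 5 6 9 10 13

Derivation:
I0 sub r3 <- r3,r4: IF@1 ID@2 stall=0 (-) EX@3 MEM@4 WB@5
I1 mul r4 <- r4,r5: IF@2 ID@3 stall=0 (-) EX@4 MEM@5 WB@6
I2 sub r1 <- r4,r1: IF@3 ID@4 stall=2 (RAW on I1.r4 (WB@6)) EX@7 MEM@8 WB@9
I3 ld r2 <- r5: IF@4 ID@7 stall=0 (-) EX@8 MEM@9 WB@10
I4 mul r1 <- r3,r2: IF@7 ID@8 stall=2 (RAW on I3.r2 (WB@10)) EX@11 MEM@12 WB@13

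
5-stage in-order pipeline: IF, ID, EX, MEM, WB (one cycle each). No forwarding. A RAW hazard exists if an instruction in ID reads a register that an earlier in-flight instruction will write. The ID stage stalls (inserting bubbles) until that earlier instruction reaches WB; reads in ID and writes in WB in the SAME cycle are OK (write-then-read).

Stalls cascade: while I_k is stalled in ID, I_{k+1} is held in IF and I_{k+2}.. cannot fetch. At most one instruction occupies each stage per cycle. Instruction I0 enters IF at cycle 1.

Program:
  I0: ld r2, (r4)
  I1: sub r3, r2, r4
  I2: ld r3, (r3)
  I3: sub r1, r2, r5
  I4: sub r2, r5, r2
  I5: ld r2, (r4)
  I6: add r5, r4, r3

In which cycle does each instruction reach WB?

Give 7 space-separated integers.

Answer: 5 8 11 12 13 14 15

Derivation:
I0 ld r2 <- r4: IF@1 ID@2 stall=0 (-) EX@3 MEM@4 WB@5
I1 sub r3 <- r2,r4: IF@2 ID@3 stall=2 (RAW on I0.r2 (WB@5)) EX@6 MEM@7 WB@8
I2 ld r3 <- r3: IF@3 ID@6 stall=2 (RAW on I1.r3 (WB@8)) EX@9 MEM@10 WB@11
I3 sub r1 <- r2,r5: IF@6 ID@9 stall=0 (-) EX@10 MEM@11 WB@12
I4 sub r2 <- r5,r2: IF@9 ID@10 stall=0 (-) EX@11 MEM@12 WB@13
I5 ld r2 <- r4: IF@10 ID@11 stall=0 (-) EX@12 MEM@13 WB@14
I6 add r5 <- r4,r3: IF@11 ID@12 stall=0 (-) EX@13 MEM@14 WB@15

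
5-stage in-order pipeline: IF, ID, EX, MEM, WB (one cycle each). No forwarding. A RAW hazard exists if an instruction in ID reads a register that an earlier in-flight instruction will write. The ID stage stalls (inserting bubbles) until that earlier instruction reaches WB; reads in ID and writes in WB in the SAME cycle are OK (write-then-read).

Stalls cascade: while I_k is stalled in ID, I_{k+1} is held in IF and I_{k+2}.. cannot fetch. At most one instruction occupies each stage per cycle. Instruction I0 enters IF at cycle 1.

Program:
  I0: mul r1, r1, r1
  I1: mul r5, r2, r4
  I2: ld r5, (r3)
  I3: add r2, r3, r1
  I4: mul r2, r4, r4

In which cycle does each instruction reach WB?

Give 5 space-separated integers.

Answer: 5 6 7 8 9

Derivation:
I0 mul r1 <- r1,r1: IF@1 ID@2 stall=0 (-) EX@3 MEM@4 WB@5
I1 mul r5 <- r2,r4: IF@2 ID@3 stall=0 (-) EX@4 MEM@5 WB@6
I2 ld r5 <- r3: IF@3 ID@4 stall=0 (-) EX@5 MEM@6 WB@7
I3 add r2 <- r3,r1: IF@4 ID@5 stall=0 (-) EX@6 MEM@7 WB@8
I4 mul r2 <- r4,r4: IF@5 ID@6 stall=0 (-) EX@7 MEM@8 WB@9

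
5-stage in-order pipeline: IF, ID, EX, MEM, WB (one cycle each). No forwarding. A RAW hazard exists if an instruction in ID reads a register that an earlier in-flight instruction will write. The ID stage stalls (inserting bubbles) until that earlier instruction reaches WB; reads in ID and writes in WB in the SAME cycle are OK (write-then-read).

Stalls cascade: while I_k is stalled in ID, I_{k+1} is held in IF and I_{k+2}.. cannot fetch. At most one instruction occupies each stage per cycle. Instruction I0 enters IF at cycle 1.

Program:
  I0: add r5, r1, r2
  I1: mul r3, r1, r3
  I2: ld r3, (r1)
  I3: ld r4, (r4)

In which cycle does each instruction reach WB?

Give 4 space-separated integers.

Answer: 5 6 7 8

Derivation:
I0 add r5 <- r1,r2: IF@1 ID@2 stall=0 (-) EX@3 MEM@4 WB@5
I1 mul r3 <- r1,r3: IF@2 ID@3 stall=0 (-) EX@4 MEM@5 WB@6
I2 ld r3 <- r1: IF@3 ID@4 stall=0 (-) EX@5 MEM@6 WB@7
I3 ld r4 <- r4: IF@4 ID@5 stall=0 (-) EX@6 MEM@7 WB@8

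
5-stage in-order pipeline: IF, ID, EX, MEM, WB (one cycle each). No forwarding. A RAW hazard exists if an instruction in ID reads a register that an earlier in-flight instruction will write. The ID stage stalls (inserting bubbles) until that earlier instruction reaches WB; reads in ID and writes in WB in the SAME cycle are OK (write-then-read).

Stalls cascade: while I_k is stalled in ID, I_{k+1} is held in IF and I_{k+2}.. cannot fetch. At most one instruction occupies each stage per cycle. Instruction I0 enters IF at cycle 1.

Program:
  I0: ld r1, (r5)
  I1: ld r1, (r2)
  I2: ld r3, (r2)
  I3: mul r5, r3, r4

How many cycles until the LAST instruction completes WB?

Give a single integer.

Answer: 10

Derivation:
I0 ld r1 <- r5: IF@1 ID@2 stall=0 (-) EX@3 MEM@4 WB@5
I1 ld r1 <- r2: IF@2 ID@3 stall=0 (-) EX@4 MEM@5 WB@6
I2 ld r3 <- r2: IF@3 ID@4 stall=0 (-) EX@5 MEM@6 WB@7
I3 mul r5 <- r3,r4: IF@4 ID@5 stall=2 (RAW on I2.r3 (WB@7)) EX@8 MEM@9 WB@10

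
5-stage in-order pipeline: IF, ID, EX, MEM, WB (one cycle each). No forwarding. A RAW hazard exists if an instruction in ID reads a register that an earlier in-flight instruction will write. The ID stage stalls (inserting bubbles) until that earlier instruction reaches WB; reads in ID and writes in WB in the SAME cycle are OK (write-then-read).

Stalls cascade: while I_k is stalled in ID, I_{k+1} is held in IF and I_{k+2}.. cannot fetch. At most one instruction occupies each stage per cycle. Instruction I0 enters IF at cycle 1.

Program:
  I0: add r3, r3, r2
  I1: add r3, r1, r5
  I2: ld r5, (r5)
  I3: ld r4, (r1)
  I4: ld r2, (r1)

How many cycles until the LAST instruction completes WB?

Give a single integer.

I0 add r3 <- r3,r2: IF@1 ID@2 stall=0 (-) EX@3 MEM@4 WB@5
I1 add r3 <- r1,r5: IF@2 ID@3 stall=0 (-) EX@4 MEM@5 WB@6
I2 ld r5 <- r5: IF@3 ID@4 stall=0 (-) EX@5 MEM@6 WB@7
I3 ld r4 <- r1: IF@4 ID@5 stall=0 (-) EX@6 MEM@7 WB@8
I4 ld r2 <- r1: IF@5 ID@6 stall=0 (-) EX@7 MEM@8 WB@9

Answer: 9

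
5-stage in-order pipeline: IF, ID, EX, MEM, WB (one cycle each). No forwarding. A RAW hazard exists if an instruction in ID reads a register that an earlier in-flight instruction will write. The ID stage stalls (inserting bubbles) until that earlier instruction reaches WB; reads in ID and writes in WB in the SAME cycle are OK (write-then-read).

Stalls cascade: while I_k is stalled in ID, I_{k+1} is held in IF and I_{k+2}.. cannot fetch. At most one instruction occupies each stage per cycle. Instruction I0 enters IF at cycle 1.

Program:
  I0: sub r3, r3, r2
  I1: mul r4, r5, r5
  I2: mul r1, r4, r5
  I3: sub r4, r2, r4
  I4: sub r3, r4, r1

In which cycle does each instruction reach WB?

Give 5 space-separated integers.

I0 sub r3 <- r3,r2: IF@1 ID@2 stall=0 (-) EX@3 MEM@4 WB@5
I1 mul r4 <- r5,r5: IF@2 ID@3 stall=0 (-) EX@4 MEM@5 WB@6
I2 mul r1 <- r4,r5: IF@3 ID@4 stall=2 (RAW on I1.r4 (WB@6)) EX@7 MEM@8 WB@9
I3 sub r4 <- r2,r4: IF@4 ID@7 stall=0 (-) EX@8 MEM@9 WB@10
I4 sub r3 <- r4,r1: IF@7 ID@8 stall=2 (RAW on I3.r4 (WB@10)) EX@11 MEM@12 WB@13

Answer: 5 6 9 10 13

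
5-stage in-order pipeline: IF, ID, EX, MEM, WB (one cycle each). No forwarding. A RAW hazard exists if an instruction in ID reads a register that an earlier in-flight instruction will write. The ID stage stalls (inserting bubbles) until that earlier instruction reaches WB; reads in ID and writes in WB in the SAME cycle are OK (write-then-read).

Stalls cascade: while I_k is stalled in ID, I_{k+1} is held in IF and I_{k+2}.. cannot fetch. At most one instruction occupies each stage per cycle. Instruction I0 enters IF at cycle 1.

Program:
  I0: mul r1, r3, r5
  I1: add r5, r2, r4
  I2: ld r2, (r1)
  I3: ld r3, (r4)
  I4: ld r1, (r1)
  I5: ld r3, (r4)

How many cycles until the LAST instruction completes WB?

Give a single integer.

I0 mul r1 <- r3,r5: IF@1 ID@2 stall=0 (-) EX@3 MEM@4 WB@5
I1 add r5 <- r2,r4: IF@2 ID@3 stall=0 (-) EX@4 MEM@5 WB@6
I2 ld r2 <- r1: IF@3 ID@4 stall=1 (RAW on I0.r1 (WB@5)) EX@6 MEM@7 WB@8
I3 ld r3 <- r4: IF@4 ID@6 stall=0 (-) EX@7 MEM@8 WB@9
I4 ld r1 <- r1: IF@6 ID@7 stall=0 (-) EX@8 MEM@9 WB@10
I5 ld r3 <- r4: IF@7 ID@8 stall=0 (-) EX@9 MEM@10 WB@11

Answer: 11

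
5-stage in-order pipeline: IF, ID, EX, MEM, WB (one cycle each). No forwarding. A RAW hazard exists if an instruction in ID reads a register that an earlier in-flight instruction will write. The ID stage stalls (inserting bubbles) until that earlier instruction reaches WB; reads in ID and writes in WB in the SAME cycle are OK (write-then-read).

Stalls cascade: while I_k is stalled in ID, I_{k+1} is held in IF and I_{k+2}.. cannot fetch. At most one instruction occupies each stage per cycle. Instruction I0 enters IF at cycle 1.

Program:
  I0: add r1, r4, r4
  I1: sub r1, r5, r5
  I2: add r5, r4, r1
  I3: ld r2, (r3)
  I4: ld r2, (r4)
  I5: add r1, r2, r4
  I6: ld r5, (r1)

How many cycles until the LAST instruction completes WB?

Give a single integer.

I0 add r1 <- r4,r4: IF@1 ID@2 stall=0 (-) EX@3 MEM@4 WB@5
I1 sub r1 <- r5,r5: IF@2 ID@3 stall=0 (-) EX@4 MEM@5 WB@6
I2 add r5 <- r4,r1: IF@3 ID@4 stall=2 (RAW on I1.r1 (WB@6)) EX@7 MEM@8 WB@9
I3 ld r2 <- r3: IF@4 ID@7 stall=0 (-) EX@8 MEM@9 WB@10
I4 ld r2 <- r4: IF@7 ID@8 stall=0 (-) EX@9 MEM@10 WB@11
I5 add r1 <- r2,r4: IF@8 ID@9 stall=2 (RAW on I4.r2 (WB@11)) EX@12 MEM@13 WB@14
I6 ld r5 <- r1: IF@9 ID@12 stall=2 (RAW on I5.r1 (WB@14)) EX@15 MEM@16 WB@17

Answer: 17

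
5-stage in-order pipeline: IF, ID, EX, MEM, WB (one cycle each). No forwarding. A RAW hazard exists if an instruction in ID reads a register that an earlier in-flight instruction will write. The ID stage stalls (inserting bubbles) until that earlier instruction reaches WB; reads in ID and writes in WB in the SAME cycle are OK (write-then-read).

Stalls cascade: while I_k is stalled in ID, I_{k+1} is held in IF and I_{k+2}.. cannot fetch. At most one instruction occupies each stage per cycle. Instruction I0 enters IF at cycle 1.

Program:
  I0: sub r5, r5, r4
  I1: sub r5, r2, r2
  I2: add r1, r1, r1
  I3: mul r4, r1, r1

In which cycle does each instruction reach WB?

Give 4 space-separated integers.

I0 sub r5 <- r5,r4: IF@1 ID@2 stall=0 (-) EX@3 MEM@4 WB@5
I1 sub r5 <- r2,r2: IF@2 ID@3 stall=0 (-) EX@4 MEM@5 WB@6
I2 add r1 <- r1,r1: IF@3 ID@4 stall=0 (-) EX@5 MEM@6 WB@7
I3 mul r4 <- r1,r1: IF@4 ID@5 stall=2 (RAW on I2.r1 (WB@7)) EX@8 MEM@9 WB@10

Answer: 5 6 7 10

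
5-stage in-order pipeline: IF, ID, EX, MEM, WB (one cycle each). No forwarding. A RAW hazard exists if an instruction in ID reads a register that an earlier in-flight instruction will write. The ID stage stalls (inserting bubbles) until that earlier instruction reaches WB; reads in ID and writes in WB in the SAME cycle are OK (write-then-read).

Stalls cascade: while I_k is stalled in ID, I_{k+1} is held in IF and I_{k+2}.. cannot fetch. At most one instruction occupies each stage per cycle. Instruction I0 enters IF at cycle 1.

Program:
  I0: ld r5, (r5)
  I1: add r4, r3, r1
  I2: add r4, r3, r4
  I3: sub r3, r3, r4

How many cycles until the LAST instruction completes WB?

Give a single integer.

I0 ld r5 <- r5: IF@1 ID@2 stall=0 (-) EX@3 MEM@4 WB@5
I1 add r4 <- r3,r1: IF@2 ID@3 stall=0 (-) EX@4 MEM@5 WB@6
I2 add r4 <- r3,r4: IF@3 ID@4 stall=2 (RAW on I1.r4 (WB@6)) EX@7 MEM@8 WB@9
I3 sub r3 <- r3,r4: IF@4 ID@7 stall=2 (RAW on I2.r4 (WB@9)) EX@10 MEM@11 WB@12

Answer: 12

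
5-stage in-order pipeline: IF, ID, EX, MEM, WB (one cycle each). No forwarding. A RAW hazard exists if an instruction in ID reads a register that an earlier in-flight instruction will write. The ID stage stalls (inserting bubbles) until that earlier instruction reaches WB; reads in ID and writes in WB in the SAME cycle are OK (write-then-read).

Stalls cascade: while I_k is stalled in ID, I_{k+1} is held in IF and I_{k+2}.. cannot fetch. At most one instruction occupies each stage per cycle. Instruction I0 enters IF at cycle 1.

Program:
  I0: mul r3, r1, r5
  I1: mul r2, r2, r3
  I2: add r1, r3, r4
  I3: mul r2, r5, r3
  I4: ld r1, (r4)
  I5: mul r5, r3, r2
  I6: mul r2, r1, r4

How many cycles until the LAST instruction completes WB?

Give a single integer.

I0 mul r3 <- r1,r5: IF@1 ID@2 stall=0 (-) EX@3 MEM@4 WB@5
I1 mul r2 <- r2,r3: IF@2 ID@3 stall=2 (RAW on I0.r3 (WB@5)) EX@6 MEM@7 WB@8
I2 add r1 <- r3,r4: IF@3 ID@6 stall=0 (-) EX@7 MEM@8 WB@9
I3 mul r2 <- r5,r3: IF@6 ID@7 stall=0 (-) EX@8 MEM@9 WB@10
I4 ld r1 <- r4: IF@7 ID@8 stall=0 (-) EX@9 MEM@10 WB@11
I5 mul r5 <- r3,r2: IF@8 ID@9 stall=1 (RAW on I3.r2 (WB@10)) EX@11 MEM@12 WB@13
I6 mul r2 <- r1,r4: IF@9 ID@11 stall=0 (-) EX@12 MEM@13 WB@14

Answer: 14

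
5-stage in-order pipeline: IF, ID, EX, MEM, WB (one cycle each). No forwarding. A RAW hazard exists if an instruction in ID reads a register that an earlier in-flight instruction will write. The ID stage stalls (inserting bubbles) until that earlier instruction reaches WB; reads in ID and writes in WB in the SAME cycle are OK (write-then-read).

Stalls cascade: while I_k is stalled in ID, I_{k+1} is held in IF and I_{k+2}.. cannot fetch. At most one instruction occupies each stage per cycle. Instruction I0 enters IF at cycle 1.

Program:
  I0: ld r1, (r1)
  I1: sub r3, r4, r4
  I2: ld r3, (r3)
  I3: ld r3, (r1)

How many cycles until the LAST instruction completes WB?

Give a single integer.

Answer: 10

Derivation:
I0 ld r1 <- r1: IF@1 ID@2 stall=0 (-) EX@3 MEM@4 WB@5
I1 sub r3 <- r4,r4: IF@2 ID@3 stall=0 (-) EX@4 MEM@5 WB@6
I2 ld r3 <- r3: IF@3 ID@4 stall=2 (RAW on I1.r3 (WB@6)) EX@7 MEM@8 WB@9
I3 ld r3 <- r1: IF@4 ID@7 stall=0 (-) EX@8 MEM@9 WB@10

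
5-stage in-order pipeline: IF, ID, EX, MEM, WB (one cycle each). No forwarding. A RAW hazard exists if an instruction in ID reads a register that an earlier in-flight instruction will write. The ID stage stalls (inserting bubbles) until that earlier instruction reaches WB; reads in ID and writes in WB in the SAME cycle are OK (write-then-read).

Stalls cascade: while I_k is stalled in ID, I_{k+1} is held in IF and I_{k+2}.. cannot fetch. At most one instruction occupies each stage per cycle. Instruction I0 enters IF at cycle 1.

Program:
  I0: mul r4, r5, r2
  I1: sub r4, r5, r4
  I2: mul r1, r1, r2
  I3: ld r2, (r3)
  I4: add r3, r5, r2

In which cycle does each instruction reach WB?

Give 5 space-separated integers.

I0 mul r4 <- r5,r2: IF@1 ID@2 stall=0 (-) EX@3 MEM@4 WB@5
I1 sub r4 <- r5,r4: IF@2 ID@3 stall=2 (RAW on I0.r4 (WB@5)) EX@6 MEM@7 WB@8
I2 mul r1 <- r1,r2: IF@3 ID@6 stall=0 (-) EX@7 MEM@8 WB@9
I3 ld r2 <- r3: IF@6 ID@7 stall=0 (-) EX@8 MEM@9 WB@10
I4 add r3 <- r5,r2: IF@7 ID@8 stall=2 (RAW on I3.r2 (WB@10)) EX@11 MEM@12 WB@13

Answer: 5 8 9 10 13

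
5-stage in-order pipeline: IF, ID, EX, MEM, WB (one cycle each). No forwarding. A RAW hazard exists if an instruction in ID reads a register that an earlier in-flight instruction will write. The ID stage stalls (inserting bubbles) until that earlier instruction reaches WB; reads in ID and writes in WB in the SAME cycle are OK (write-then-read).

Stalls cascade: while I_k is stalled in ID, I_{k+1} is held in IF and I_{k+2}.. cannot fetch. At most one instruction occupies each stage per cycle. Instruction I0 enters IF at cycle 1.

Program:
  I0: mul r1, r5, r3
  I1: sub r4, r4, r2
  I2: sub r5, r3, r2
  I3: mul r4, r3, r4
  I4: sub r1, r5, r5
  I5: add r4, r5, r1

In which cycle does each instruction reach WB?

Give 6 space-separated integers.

I0 mul r1 <- r5,r3: IF@1 ID@2 stall=0 (-) EX@3 MEM@4 WB@5
I1 sub r4 <- r4,r2: IF@2 ID@3 stall=0 (-) EX@4 MEM@5 WB@6
I2 sub r5 <- r3,r2: IF@3 ID@4 stall=0 (-) EX@5 MEM@6 WB@7
I3 mul r4 <- r3,r4: IF@4 ID@5 stall=1 (RAW on I1.r4 (WB@6)) EX@7 MEM@8 WB@9
I4 sub r1 <- r5,r5: IF@5 ID@7 stall=0 (-) EX@8 MEM@9 WB@10
I5 add r4 <- r5,r1: IF@7 ID@8 stall=2 (RAW on I4.r1 (WB@10)) EX@11 MEM@12 WB@13

Answer: 5 6 7 9 10 13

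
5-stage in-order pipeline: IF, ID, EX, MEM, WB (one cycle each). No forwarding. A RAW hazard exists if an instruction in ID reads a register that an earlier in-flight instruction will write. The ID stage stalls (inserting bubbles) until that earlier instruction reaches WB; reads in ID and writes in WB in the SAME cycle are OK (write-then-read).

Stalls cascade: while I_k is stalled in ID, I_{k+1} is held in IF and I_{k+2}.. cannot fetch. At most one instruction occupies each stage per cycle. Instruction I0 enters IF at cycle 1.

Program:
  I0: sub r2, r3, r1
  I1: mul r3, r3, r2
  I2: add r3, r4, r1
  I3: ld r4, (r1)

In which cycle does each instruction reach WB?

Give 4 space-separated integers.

I0 sub r2 <- r3,r1: IF@1 ID@2 stall=0 (-) EX@3 MEM@4 WB@5
I1 mul r3 <- r3,r2: IF@2 ID@3 stall=2 (RAW on I0.r2 (WB@5)) EX@6 MEM@7 WB@8
I2 add r3 <- r4,r1: IF@3 ID@6 stall=0 (-) EX@7 MEM@8 WB@9
I3 ld r4 <- r1: IF@6 ID@7 stall=0 (-) EX@8 MEM@9 WB@10

Answer: 5 8 9 10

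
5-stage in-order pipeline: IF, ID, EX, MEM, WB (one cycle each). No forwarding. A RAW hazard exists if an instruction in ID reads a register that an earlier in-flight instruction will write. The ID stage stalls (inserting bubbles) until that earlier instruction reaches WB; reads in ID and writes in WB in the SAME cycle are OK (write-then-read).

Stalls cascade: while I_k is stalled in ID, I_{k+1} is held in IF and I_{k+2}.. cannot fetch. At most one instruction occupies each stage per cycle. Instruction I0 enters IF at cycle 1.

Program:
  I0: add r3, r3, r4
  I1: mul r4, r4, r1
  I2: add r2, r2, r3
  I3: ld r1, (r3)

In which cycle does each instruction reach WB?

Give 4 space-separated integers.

I0 add r3 <- r3,r4: IF@1 ID@2 stall=0 (-) EX@3 MEM@4 WB@5
I1 mul r4 <- r4,r1: IF@2 ID@3 stall=0 (-) EX@4 MEM@5 WB@6
I2 add r2 <- r2,r3: IF@3 ID@4 stall=1 (RAW on I0.r3 (WB@5)) EX@6 MEM@7 WB@8
I3 ld r1 <- r3: IF@4 ID@6 stall=0 (-) EX@7 MEM@8 WB@9

Answer: 5 6 8 9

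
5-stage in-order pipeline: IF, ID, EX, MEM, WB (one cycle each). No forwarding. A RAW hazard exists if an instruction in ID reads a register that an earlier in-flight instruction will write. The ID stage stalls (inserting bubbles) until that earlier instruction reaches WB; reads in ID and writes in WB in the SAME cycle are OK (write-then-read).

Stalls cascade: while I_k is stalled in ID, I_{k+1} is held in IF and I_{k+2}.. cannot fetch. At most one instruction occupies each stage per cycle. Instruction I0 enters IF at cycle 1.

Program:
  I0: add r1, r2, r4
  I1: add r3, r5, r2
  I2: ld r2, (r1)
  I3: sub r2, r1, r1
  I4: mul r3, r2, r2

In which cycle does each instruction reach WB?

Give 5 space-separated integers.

I0 add r1 <- r2,r4: IF@1 ID@2 stall=0 (-) EX@3 MEM@4 WB@5
I1 add r3 <- r5,r2: IF@2 ID@3 stall=0 (-) EX@4 MEM@5 WB@6
I2 ld r2 <- r1: IF@3 ID@4 stall=1 (RAW on I0.r1 (WB@5)) EX@6 MEM@7 WB@8
I3 sub r2 <- r1,r1: IF@4 ID@6 stall=0 (-) EX@7 MEM@8 WB@9
I4 mul r3 <- r2,r2: IF@6 ID@7 stall=2 (RAW on I3.r2 (WB@9)) EX@10 MEM@11 WB@12

Answer: 5 6 8 9 12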